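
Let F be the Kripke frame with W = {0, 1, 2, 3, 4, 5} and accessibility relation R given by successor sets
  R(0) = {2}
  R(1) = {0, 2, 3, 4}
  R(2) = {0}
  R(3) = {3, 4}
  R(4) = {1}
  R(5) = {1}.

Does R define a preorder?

No

Reflexive: no — 0 is not related to itself.
Transitive: no — 3 R 4 and 4 R 1, but not 3 R 1.
So R is not a preorder.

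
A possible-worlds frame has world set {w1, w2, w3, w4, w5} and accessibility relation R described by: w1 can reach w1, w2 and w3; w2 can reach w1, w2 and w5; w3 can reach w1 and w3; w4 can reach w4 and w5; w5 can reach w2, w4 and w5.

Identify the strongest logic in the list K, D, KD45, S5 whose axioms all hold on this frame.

Serial (axiom D): yes — every world has a successor (e.g. w1 R w1).
Transitive (axiom 4): no — w1 R w2 and w2 R w5, but not w1 R w5.
Euclidean (axiom 5): no — w1 R w2 and w1 R w3, but not w2 R w3.
Reflexive (axiom T): yes — every world is R-related to itself.
So F validates K, D; KD45 would additionally require R to be Euclidean and transitive. The strongest is D.

D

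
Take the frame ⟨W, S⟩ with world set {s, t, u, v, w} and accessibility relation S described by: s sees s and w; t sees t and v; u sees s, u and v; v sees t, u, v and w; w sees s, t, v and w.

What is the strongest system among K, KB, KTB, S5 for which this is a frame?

K

Symmetric (axiom B): no — u S s but not s S u.
Reflexive (axiom T): yes — every world is S-related to itself.
Euclidean (axiom 5): no — u S s and u S v, but not s S v.
So F validates K; KB would additionally require S to be symmetric. The strongest is K.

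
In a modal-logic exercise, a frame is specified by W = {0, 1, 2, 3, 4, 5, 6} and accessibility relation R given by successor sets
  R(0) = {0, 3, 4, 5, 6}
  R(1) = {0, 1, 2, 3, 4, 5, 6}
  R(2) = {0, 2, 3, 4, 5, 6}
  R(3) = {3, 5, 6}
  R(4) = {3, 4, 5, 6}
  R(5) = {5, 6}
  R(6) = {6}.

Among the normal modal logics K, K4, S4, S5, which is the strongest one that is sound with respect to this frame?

Transitive (axiom 4): yes — every two-step R-path is closed by a direct edge.
Reflexive (axiom T): yes — every world is R-related to itself.
Euclidean (axiom 5): no — 0 R 3 and 0 R 4, but not 3 R 4.
So F validates K, K4, S4; S5 would additionally require R to be Euclidean. The strongest is S4.

S4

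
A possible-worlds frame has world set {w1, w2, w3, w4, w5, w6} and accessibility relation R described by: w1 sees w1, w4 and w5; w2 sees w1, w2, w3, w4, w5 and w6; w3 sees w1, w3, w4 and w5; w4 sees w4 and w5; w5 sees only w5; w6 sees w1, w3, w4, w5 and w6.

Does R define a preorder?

Yes

Reflexive: yes — every world is R-related to itself.
Transitive: yes — every two-step R-path is closed by a direct edge.
So R is a preorder.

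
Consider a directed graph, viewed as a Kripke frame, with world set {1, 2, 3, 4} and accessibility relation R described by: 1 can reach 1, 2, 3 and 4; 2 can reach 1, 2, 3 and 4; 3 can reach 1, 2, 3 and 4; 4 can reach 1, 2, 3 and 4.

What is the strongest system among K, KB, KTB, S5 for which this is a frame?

S5

Symmetric (axiom B): yes — every pair in R has its reverse in R.
Reflexive (axiom T): yes — every world is R-related to itself.
Euclidean (axiom 5): yes — any two successors of a common world are R-related.
So F validates K, KB, KTB, S5. The strongest is S5.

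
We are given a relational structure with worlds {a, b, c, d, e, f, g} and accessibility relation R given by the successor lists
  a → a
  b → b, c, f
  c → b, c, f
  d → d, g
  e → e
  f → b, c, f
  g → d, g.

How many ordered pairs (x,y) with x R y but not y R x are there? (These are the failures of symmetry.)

R is symmetric; there are no such tuples.

0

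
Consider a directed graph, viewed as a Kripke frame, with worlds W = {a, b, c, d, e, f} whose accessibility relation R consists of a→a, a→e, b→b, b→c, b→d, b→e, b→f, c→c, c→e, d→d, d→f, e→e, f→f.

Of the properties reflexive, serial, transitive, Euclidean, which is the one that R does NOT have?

Euclidean

Reflexive: yes — every world is R-related to itself.
Serial: yes — every world has a successor (e.g. a R a).
Transitive: yes — every two-step R-path is closed by a direct edge.
Euclidean: no — b R c and b R d, but not c R d.
Only Euclidean fails.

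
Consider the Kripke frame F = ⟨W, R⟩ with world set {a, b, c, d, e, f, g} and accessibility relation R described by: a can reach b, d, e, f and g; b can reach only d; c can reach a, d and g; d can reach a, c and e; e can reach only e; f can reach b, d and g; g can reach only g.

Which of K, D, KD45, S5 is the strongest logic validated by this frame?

Serial (axiom D): yes — every world has a successor (e.g. a R b).
Transitive (axiom 4): no — a R d and d R c, but not a R c.
Euclidean (axiom 5): no — a R b and a R e, but not b R e.
Reflexive (axiom T): no — a is not related to itself.
So F validates K, D; KD45 would additionally require R to be Euclidean and transitive. The strongest is D.

D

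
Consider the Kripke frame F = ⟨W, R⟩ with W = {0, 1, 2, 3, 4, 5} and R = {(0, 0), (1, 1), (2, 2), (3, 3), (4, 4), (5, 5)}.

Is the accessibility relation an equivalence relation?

Reflexive: yes — every world is R-related to itself.
Symmetric: yes — every pair in R has its reverse in R.
Transitive: yes — every two-step R-path is closed by a direct edge.
So R is an equivalence relation.

Yes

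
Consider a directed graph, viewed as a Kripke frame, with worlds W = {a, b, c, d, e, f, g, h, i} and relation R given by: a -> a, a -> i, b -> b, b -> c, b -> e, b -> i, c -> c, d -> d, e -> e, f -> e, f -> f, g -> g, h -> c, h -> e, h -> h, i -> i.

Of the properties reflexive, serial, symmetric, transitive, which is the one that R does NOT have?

Reflexive: yes — every world is R-related to itself.
Serial: yes — every world has a successor (e.g. a R a).
Symmetric: no — a R i but not i R a.
Transitive: yes — every two-step R-path is closed by a direct edge.
Only symmetric fails.

symmetric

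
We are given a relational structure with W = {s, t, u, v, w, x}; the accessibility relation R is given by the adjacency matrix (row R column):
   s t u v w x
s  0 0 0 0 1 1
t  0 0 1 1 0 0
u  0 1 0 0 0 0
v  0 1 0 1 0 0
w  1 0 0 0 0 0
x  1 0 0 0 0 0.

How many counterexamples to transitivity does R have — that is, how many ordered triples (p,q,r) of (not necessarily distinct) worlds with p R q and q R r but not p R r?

11

Enumerating: (s,w,s), (s,x,s), (t,u,t), (t,v,t), (u,t,u), (u,t,v), (v,t,u), (w,s,w), (w,s,x), (x,s,w), (x,s,x).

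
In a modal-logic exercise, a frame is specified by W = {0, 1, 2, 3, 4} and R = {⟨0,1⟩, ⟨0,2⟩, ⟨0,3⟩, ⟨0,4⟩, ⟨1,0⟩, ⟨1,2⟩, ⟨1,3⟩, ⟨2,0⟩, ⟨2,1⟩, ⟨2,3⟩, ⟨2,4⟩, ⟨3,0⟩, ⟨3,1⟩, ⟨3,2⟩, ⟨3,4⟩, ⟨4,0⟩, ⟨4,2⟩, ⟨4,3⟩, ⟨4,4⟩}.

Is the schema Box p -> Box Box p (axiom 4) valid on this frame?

No

Axiom 4 corresponds to the accessibility relation being transitive.
Transitive: no — 1 R 0 and 0 R 4, but not 1 R 4.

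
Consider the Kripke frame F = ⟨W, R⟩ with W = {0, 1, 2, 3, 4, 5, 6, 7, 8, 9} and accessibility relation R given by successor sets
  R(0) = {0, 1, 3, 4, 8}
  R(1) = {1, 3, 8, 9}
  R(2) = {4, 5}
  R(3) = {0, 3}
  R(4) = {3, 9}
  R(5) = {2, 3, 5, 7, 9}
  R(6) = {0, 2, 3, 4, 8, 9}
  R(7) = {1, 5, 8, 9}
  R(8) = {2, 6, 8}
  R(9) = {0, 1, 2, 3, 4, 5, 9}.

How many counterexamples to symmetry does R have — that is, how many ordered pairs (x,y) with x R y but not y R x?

20

Enumerating: (0,1), (0,4), (0,8), (1,3), (1,8), (2,4), (4,3), (5,3), (6,0), (6,2), (6,3), (6,4), … and 8 more.
Total: 20.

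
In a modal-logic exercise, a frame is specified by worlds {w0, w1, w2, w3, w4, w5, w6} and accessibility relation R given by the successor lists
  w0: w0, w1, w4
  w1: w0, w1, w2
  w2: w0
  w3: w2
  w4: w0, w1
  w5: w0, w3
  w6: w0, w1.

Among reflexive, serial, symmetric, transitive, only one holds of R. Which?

serial

Reflexive: no — w2 is not related to itself.
Serial: yes — every world has a successor (e.g. w0 R w0).
Symmetric: no — w1 R w2 but not w2 R w1.
Transitive: no — w0 R w1 and w1 R w2, but not w0 R w2.
Only serial holds.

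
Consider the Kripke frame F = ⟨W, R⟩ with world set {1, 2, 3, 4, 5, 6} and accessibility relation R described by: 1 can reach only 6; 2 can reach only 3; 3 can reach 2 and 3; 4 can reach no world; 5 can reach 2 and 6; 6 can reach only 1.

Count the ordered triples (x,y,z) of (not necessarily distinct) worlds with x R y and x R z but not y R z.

Enumerating: (1,6,6), (3,2,2), (5,2,2), (5,2,6), (5,6,2), (5,6,6), (6,1,1).

7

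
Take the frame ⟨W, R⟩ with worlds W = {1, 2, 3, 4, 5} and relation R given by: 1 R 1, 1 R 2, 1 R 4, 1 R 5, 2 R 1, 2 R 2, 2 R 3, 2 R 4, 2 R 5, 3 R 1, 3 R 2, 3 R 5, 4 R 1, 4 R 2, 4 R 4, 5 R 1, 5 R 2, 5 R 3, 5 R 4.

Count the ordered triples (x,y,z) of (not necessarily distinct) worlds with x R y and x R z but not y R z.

Enumerating: (1,4,5), (1,5,5), (2,1,3), (2,3,3), (2,3,4), (2,4,3), (2,4,5), (2,5,5), (3,5,5), (5,1,3), (5,3,3), (5,3,4), (5,4,3).

13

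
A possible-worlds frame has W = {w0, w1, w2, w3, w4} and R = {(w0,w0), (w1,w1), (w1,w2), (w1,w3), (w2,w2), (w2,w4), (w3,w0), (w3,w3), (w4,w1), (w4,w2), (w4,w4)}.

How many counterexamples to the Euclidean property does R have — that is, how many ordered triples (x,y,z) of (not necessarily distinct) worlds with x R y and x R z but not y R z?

7

Enumerating: (w1,w2,w1), (w1,w2,w3), (w1,w3,w1), (w1,w3,w2), (w3,w0,w3), (w4,w1,w4), (w4,w2,w1).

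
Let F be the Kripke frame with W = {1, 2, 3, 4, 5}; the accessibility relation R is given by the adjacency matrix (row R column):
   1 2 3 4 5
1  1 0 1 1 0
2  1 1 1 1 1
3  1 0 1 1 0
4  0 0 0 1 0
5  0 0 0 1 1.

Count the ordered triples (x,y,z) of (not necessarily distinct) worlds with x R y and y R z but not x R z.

R is transitive; there are no such tuples.

0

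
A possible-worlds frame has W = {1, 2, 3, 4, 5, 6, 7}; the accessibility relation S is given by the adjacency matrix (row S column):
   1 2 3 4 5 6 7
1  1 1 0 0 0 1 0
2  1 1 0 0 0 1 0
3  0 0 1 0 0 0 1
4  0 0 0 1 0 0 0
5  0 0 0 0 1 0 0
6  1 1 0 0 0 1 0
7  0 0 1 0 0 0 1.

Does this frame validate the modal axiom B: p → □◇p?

Yes

By correspondence theory, B is valid on a frame iff S is symmetric.
Symmetric: yes — every pair in S has its reverse in S.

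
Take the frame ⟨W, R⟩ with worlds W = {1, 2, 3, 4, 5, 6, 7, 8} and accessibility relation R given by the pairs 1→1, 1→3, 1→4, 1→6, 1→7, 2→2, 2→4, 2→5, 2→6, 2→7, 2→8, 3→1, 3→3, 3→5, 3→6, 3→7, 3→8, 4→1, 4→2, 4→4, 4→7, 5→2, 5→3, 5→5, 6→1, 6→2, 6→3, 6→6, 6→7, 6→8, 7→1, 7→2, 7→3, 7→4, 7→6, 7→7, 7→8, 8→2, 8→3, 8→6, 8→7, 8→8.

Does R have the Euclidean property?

Euclidean: no — 1 R 3 and 1 R 4, but not 3 R 4.

No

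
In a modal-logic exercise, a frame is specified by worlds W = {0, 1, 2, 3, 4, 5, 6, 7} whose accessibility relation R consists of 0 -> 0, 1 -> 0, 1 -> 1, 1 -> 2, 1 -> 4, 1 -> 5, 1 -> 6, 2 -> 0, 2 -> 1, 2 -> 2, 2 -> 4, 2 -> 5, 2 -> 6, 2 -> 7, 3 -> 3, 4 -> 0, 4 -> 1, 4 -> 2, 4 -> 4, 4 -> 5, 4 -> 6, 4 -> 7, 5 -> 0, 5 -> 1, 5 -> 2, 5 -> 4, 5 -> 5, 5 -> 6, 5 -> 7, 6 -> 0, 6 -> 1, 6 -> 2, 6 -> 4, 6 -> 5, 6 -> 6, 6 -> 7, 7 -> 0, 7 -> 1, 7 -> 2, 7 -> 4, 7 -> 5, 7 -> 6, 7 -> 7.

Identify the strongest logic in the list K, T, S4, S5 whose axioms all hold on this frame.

T

Reflexive (axiom T): yes — every world is R-related to itself.
Transitive (axiom 4): no — 1 R 2 and 2 R 7, but not 1 R 7.
Euclidean (axiom 5): no — 1 R 0 and 1 R 2, but not 0 R 2.
So F validates K, T; S4 would additionally require R to be transitive. The strongest is T.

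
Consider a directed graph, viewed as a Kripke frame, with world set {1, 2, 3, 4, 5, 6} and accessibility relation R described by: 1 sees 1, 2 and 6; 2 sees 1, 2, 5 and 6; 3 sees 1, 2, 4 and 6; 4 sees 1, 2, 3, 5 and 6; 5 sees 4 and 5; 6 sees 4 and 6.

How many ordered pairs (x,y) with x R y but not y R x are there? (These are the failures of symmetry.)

8

Enumerating: (1,6), (2,5), (2,6), (3,1), (3,2), (3,6), (4,1), (4,2).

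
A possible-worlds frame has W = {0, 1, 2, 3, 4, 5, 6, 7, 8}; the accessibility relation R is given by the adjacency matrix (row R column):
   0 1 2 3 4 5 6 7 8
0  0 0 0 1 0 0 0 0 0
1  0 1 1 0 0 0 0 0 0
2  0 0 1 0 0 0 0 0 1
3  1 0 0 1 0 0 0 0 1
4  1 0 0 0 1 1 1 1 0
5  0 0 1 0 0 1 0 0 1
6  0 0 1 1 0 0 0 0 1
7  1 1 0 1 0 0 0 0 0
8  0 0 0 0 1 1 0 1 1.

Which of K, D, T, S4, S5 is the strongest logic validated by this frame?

D

Serial (axiom D): yes — every world has a successor (e.g. 0 R 3).
Reflexive (axiom T): no — 0 is not related to itself.
Transitive (axiom 4): no — 0 R 3 and 3 R 8, but not 0 R 8.
Euclidean (axiom 5): no — 3 R 0 and 3 R 8, but not 0 R 8.
So F validates K, D; T would additionally require R to be reflexive. The strongest is D.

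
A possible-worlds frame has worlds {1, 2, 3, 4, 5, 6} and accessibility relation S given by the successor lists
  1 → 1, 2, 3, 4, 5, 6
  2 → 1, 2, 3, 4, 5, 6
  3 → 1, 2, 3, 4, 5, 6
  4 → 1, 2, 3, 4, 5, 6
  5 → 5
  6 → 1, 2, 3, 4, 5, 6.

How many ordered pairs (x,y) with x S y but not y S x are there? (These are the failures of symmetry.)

5

Enumerating: (1,5), (2,5), (3,5), (4,5), (6,5).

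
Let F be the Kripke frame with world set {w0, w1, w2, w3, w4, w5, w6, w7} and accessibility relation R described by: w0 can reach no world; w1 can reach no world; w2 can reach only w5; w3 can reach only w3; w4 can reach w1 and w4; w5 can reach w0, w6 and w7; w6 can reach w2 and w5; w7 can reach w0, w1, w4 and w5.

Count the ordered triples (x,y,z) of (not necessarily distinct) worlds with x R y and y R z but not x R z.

13

Enumerating: (w2,w5,w0), (w2,w5,w6), (w2,w5,w7), (w5,w6,w2), (w5,w6,w5), (w5,w7,w1), (w5,w7,w4), (w5,w7,w5), (w6,w5,w0), (w6,w5,w6), (w6,w5,w7), (w7,w5,w6), (w7,w5,w7).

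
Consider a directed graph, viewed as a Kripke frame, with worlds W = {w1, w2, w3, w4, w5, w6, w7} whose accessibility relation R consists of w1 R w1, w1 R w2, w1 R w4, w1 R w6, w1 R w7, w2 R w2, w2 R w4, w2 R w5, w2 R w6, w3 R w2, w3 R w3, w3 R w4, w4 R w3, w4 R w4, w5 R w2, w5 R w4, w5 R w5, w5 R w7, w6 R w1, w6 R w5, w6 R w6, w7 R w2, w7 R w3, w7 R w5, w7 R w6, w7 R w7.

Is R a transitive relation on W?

No

Transitive: no — w1 R w2 and w2 R w5, but not w1 R w5.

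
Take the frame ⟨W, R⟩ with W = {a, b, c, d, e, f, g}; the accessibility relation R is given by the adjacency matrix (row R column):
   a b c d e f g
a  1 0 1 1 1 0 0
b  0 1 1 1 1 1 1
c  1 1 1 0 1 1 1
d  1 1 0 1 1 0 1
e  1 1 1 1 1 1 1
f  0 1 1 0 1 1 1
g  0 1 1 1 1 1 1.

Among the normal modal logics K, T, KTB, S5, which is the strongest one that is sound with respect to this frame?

KTB

Reflexive (axiom T): yes — every world is R-related to itself.
Symmetric (axiom B): yes — every pair in R has its reverse in R.
Euclidean (axiom 5): no — a R c and a R d, but not c R d.
So F validates K, T, KTB; S5 would additionally require R to be Euclidean. The strongest is KTB.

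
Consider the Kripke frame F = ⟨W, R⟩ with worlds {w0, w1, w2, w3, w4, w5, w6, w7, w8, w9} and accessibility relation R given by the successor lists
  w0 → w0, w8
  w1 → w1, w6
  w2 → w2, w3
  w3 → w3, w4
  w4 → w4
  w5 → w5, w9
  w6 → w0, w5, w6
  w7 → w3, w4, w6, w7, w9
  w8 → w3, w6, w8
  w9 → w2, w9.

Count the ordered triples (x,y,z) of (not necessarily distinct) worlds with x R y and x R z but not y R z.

Enumerating: (w0,w8,w0), (w1,w6,w1), (w2,w3,w2), (w3,w4,w3), (w5,w9,w5), (w6,w0,w5), (w6,w0,w6), (w6,w5,w0), (w6,w5,w6), (w7,w3,w6), (w7,w3,w7), (w7,w3,w9), … and 17 more.
Total: 29.

29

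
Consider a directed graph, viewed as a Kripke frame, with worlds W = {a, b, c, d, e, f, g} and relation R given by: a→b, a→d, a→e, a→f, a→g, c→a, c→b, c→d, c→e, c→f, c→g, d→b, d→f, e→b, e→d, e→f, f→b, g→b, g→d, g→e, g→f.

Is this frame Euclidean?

No

Euclidean: no — a R b and a R d, but not b R d.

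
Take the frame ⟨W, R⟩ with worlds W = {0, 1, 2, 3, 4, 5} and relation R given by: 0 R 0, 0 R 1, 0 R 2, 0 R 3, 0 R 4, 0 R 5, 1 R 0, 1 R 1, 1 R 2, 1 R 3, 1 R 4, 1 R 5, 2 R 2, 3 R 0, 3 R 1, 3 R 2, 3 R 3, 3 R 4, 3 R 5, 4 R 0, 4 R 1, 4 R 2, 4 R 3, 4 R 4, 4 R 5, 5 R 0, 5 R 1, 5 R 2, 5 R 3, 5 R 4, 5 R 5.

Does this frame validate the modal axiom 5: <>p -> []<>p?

No

By correspondence theory, 5 is valid on a frame iff R is Euclidean.
Euclidean: no — 0 R 2 and 0 R 1, but not 2 R 1.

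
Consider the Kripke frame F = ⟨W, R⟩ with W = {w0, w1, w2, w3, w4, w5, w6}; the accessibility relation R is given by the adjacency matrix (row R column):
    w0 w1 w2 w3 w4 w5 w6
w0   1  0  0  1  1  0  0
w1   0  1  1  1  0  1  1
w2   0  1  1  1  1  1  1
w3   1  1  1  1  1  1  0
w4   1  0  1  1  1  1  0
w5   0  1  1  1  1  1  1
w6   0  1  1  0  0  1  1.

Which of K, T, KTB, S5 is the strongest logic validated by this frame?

KTB

Reflexive (axiom T): yes — every world is R-related to itself.
Symmetric (axiom B): yes — every pair in R has its reverse in R.
Euclidean (axiom 5): no — w1 R w3 and w1 R w6, but not w3 R w6.
So F validates K, T, KTB; S5 would additionally require R to be Euclidean. The strongest is KTB.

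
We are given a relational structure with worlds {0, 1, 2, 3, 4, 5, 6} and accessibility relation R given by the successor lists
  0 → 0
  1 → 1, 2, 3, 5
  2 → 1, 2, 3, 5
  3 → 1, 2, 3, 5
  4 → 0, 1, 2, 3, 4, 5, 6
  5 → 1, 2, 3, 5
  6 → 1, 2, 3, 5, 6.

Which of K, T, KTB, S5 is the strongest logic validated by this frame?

Reflexive (axiom T): yes — every world is R-related to itself.
Symmetric (axiom B): no — 4 R 0 but not 0 R 4.
Euclidean (axiom 5): no — 4 R 0 and 4 R 1, but not 0 R 1.
So F validates K, T; KTB would additionally require R to be symmetric. The strongest is T.

T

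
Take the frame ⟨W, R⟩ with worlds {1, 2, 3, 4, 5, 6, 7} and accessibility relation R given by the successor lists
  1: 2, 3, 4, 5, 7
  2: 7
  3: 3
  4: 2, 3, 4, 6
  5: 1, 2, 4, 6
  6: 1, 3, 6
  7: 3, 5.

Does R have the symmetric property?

Symmetric: no — 1 R 2 but not 2 R 1.

No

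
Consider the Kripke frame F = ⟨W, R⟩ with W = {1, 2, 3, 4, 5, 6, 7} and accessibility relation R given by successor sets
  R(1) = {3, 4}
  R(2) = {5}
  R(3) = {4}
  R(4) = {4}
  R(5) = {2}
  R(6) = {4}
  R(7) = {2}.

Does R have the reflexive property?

Reflexive: no — 1 is not related to itself.

No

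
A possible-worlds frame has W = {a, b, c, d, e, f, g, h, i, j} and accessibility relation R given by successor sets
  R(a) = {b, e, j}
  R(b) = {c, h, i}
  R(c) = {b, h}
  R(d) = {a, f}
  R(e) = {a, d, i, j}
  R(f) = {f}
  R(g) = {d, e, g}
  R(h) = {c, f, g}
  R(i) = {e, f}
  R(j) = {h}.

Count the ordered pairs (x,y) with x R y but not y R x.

Enumerating: (a,b), (a,j), (b,h), (b,i), (d,a), (d,f), (e,d), (e,j), (g,d), (g,e), (h,f), (h,g), (i,f), (j,h).

14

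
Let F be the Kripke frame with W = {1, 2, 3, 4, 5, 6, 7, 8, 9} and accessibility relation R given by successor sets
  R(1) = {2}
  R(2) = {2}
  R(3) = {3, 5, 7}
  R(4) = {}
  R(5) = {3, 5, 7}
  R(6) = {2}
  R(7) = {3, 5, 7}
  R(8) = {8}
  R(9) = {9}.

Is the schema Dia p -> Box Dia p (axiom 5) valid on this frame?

Axiom 5 corresponds to the accessibility relation being Euclidean.
Euclidean: yes — any two successors of a common world are R-related.

Yes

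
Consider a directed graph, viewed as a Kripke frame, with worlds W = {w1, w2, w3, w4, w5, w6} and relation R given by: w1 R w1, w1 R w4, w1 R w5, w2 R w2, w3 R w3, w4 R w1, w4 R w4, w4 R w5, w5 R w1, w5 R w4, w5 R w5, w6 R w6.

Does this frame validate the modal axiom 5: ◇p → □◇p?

Axiom 5 corresponds to the accessibility relation being Euclidean.
Euclidean: yes — any two successors of a common world are R-related.

Yes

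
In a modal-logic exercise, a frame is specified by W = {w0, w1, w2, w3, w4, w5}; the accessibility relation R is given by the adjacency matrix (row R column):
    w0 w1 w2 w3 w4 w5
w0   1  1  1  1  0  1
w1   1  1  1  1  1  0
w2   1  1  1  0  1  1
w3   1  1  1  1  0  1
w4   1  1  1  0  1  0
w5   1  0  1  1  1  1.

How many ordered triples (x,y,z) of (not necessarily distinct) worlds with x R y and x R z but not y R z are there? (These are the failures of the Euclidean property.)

Enumerating: (w0,w1,w5), (w0,w2,w3), (w0,w5,w1), (w1,w0,w4), (w1,w2,w3), (w1,w3,w4), (w1,w4,w3), (w2,w0,w4), (w2,w1,w5), (w2,w4,w5), (w2,w5,w1), (w3,w1,w5), … and 8 more.
Total: 20.

20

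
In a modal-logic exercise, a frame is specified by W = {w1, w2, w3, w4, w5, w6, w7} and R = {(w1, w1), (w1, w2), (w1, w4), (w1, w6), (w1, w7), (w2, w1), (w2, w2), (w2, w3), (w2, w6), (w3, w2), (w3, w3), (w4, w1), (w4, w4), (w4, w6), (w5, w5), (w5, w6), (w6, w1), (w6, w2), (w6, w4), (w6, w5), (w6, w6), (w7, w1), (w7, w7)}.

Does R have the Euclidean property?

No

Euclidean: no — w1 R w2 and w1 R w4, but not w2 R w4.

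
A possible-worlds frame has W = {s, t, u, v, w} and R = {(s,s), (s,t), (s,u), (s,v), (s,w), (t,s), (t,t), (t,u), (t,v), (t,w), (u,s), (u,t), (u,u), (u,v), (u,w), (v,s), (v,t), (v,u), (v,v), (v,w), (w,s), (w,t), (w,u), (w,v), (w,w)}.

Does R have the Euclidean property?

Yes

Euclidean: yes — any two successors of a common world are R-related.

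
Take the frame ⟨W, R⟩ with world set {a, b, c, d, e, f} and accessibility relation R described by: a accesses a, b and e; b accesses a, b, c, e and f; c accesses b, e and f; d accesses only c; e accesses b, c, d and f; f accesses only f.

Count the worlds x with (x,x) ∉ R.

Enumerating: c, d, e.

3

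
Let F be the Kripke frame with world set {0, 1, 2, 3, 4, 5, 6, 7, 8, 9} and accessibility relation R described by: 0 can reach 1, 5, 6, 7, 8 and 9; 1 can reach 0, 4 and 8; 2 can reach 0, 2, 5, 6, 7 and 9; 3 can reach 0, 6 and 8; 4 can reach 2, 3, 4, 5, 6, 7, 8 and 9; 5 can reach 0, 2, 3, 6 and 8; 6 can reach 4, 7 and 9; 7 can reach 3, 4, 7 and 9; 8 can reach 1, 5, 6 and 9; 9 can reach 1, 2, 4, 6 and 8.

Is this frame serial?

Yes

Serial: yes — every world has a successor (e.g. 0 R 1).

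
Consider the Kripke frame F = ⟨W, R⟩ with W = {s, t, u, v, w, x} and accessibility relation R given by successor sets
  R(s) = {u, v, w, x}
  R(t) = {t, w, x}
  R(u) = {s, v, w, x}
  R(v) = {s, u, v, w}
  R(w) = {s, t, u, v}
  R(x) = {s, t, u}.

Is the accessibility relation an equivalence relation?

Reflexive: no — s is not related to itself.
Symmetric: yes — every pair in R has its reverse in R.
Transitive: no — s R w and w R t, but not s R t.
So R is not an equivalence relation.

No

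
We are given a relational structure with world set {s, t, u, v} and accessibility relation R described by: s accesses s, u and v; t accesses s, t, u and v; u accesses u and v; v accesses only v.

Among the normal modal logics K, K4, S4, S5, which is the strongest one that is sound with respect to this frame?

S4

Transitive (axiom 4): yes — every two-step R-path is closed by a direct edge.
Reflexive (axiom T): yes — every world is R-related to itself.
Euclidean (axiom 5): no — s R v and s R u, but not v R u.
So F validates K, K4, S4; S5 would additionally require R to be Euclidean. The strongest is S4.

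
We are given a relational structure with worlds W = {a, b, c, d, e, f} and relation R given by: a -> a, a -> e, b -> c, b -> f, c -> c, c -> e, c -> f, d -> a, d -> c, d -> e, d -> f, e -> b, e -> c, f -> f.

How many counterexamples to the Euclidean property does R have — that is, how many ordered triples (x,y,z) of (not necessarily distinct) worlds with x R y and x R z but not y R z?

18

Enumerating: (a,e,a), (a,e,e), (b,f,c), (c,e,e), (c,e,f), (c,f,c), (c,f,e), (d,a,c), (d,a,f), (d,c,a), (d,e,a), (d,e,e), (d,e,f), (d,f,a), (d,f,c), (d,f,e), (e,b,b), (e,c,b).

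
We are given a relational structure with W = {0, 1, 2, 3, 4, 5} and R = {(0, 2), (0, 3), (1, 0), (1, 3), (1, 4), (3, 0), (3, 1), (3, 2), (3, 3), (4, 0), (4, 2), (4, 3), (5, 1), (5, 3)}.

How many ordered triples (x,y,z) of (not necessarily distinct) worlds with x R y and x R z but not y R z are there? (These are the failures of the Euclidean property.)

Enumerating: (0,2,2), (0,2,3), (1,0,0), (1,0,4), (1,3,4), (1,4,4), (3,0,0), (3,0,1), (3,1,1), (3,1,2), (3,2,0), (3,2,1), … and 7 more.
Total: 19.

19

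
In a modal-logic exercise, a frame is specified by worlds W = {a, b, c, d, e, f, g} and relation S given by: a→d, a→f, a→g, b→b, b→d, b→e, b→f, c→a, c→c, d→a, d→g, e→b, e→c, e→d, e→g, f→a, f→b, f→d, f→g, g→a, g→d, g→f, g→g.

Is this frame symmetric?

No

Symmetric: no — b S d but not d S b.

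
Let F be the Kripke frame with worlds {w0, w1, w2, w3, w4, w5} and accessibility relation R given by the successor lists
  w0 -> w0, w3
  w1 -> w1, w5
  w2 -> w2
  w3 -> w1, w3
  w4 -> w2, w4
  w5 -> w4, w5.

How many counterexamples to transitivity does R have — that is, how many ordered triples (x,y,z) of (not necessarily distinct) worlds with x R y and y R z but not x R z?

4

Enumerating: (w0,w3,w1), (w1,w5,w4), (w3,w1,w5), (w5,w4,w2).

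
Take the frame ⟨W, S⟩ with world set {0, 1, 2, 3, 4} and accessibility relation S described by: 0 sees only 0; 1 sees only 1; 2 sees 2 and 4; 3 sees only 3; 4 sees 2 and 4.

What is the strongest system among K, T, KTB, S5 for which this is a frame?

Reflexive (axiom T): yes — every world is S-related to itself.
Symmetric (axiom B): yes — every pair in S has its reverse in S.
Euclidean (axiom 5): yes — any two successors of a common world are S-related.
So F validates K, T, KTB, S5. The strongest is S5.

S5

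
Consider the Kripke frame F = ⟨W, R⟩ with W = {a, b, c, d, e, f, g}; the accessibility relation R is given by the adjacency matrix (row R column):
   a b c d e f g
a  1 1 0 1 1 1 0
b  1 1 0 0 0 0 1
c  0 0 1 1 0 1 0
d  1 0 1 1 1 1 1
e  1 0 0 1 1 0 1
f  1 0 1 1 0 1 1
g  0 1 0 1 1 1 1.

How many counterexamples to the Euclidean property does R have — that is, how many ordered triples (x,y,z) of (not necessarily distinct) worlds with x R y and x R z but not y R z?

Enumerating: (a,b,d), (a,b,e), (a,b,f), (a,d,b), (a,e,b), (a,e,f), (a,f,b), (a,f,e), (b,a,g), (b,g,a), (d,a,c), (d,a,g), … and 24 more.
Total: 36.

36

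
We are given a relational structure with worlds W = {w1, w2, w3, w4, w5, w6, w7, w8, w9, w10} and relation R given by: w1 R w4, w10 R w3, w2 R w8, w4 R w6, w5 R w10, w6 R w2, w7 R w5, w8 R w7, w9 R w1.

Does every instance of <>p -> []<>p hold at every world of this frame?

The schema 5 characterises exactly the Euclidean frames.
Euclidean: no — w1 R w4 and w1 R w4, but not w4 R w4.

No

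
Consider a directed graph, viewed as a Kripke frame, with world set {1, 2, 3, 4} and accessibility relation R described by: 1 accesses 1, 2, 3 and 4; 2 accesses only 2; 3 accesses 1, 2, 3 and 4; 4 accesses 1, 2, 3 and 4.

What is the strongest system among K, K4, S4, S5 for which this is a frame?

Transitive (axiom 4): yes — every two-step R-path is closed by a direct edge.
Reflexive (axiom T): yes — every world is R-related to itself.
Euclidean (axiom 5): no — 1 R 2 and 1 R 3, but not 2 R 3.
So F validates K, K4, S4; S5 would additionally require R to be Euclidean. The strongest is S4.

S4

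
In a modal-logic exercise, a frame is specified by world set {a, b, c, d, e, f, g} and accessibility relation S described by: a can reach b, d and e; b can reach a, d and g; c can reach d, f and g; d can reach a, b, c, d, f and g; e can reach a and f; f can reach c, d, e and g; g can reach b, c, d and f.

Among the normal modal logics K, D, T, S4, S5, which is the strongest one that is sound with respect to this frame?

D

Serial (axiom D): yes — every world has a successor (e.g. a S b).
Reflexive (axiom T): no — a is not related to itself.
Transitive (axiom 4): no — a S b and b S g, but not a S g.
Euclidean (axiom 5): no — a S b and a S e, but not b S e.
So F validates K, D; T would additionally require S to be reflexive. The strongest is D.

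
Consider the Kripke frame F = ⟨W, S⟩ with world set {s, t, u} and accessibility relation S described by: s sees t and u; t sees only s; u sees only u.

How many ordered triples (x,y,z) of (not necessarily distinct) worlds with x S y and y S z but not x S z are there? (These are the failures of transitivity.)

3

Enumerating: (s,t,s), (t,s,t), (t,s,u).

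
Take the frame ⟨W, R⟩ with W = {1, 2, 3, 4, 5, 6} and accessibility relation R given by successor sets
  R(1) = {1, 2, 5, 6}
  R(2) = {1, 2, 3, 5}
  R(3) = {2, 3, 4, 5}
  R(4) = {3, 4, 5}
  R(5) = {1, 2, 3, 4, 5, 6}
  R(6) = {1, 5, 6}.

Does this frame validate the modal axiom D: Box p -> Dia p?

By correspondence theory, D is valid on a frame iff R is serial.
Serial: yes — every world has a successor (e.g. 1 R 1).

Yes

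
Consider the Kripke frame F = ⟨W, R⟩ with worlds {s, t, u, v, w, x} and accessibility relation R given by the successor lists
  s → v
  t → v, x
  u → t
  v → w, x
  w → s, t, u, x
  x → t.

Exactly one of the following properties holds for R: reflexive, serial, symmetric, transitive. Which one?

serial

Reflexive: no — s is not related to itself.
Serial: yes — every world has a successor (e.g. s R v).
Symmetric: no — s R v but not v R s.
Transitive: no — s R v and v R w, but not s R w.
Only serial holds.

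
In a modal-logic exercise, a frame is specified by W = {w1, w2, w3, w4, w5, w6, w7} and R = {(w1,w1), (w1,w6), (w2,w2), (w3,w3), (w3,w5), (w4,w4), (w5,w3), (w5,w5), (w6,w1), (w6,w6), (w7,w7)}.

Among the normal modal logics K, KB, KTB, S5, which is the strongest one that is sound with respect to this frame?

Symmetric (axiom B): yes — every pair in R has its reverse in R.
Reflexive (axiom T): yes — every world is R-related to itself.
Euclidean (axiom 5): yes — any two successors of a common world are R-related.
So F validates K, KB, KTB, S5. The strongest is S5.

S5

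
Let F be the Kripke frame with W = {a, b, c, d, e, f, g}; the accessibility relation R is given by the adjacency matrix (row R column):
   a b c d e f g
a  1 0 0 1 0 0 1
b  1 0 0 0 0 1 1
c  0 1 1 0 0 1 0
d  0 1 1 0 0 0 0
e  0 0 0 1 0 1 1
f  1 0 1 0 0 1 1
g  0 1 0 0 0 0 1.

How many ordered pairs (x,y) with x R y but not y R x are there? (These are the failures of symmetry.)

12

Enumerating: (a,d), (a,g), (b,a), (b,f), (c,b), (d,b), (d,c), (e,d), (e,f), (e,g), (f,a), (f,g).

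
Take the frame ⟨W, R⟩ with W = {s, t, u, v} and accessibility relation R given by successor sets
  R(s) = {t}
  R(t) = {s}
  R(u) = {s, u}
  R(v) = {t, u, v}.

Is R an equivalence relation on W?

Reflexive: no — s is not related to itself.
Symmetric: no — u R s but not s R u.
Transitive: no — u R s and s R t, but not u R t.
So R is not an equivalence relation.

No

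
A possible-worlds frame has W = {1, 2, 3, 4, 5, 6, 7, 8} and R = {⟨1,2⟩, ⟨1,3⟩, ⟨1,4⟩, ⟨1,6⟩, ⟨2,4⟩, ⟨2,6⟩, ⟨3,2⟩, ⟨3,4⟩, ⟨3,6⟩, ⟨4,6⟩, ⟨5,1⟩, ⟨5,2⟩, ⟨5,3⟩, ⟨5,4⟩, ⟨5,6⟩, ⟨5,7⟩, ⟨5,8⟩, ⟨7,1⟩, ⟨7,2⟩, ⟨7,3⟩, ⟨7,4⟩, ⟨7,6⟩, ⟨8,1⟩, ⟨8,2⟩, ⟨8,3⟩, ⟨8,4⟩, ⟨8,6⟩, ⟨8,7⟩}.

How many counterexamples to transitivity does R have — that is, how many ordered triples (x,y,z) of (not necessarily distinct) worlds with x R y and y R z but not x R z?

R is transitive; there are no such tuples.

0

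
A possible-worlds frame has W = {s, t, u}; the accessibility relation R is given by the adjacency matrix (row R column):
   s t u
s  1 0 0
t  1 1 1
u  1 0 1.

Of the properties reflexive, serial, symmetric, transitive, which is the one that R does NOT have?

symmetric

Reflexive: yes — every world is R-related to itself.
Serial: yes — every world has a successor (e.g. s R s).
Symmetric: no — t R s but not s R t.
Transitive: yes — every two-step R-path is closed by a direct edge.
Only symmetric fails.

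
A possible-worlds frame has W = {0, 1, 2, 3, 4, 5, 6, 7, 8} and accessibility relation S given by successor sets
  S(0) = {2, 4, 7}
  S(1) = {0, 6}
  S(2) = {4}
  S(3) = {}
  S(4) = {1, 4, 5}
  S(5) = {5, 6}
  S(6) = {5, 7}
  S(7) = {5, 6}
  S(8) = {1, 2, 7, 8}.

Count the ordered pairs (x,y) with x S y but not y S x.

Enumerating: (0,2), (0,4), (0,7), (1,0), (1,6), (2,4), (4,1), (4,5), (7,5), (8,1), (8,2), (8,7).

12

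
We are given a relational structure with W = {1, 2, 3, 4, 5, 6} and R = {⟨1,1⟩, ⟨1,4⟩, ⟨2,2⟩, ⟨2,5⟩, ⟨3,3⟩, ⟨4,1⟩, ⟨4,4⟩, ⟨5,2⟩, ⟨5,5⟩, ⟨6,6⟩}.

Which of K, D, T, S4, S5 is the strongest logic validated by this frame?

S5

Serial (axiom D): yes — every world has a successor (e.g. 1 R 1).
Reflexive (axiom T): yes — every world is R-related to itself.
Transitive (axiom 4): yes — every two-step R-path is closed by a direct edge.
Euclidean (axiom 5): yes — any two successors of a common world are R-related.
So F validates K, D, T, S4, S5. The strongest is S5.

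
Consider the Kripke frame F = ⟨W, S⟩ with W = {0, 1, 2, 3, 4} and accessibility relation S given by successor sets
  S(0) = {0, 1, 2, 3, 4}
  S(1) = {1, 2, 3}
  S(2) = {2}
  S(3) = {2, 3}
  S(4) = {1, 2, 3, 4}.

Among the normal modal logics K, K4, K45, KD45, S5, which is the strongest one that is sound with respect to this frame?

K4

Transitive (axiom 4): yes — every two-step S-path is closed by a direct edge.
Euclidean (axiom 5): no — 0 S 1 and 0 S 4, but not 1 S 4.
Serial (axiom D): yes — every world has a successor (e.g. 0 S 0).
Reflexive (axiom T): yes — every world is S-related to itself.
So F validates K, K4; K45 would additionally require S to be Euclidean. The strongest is K4.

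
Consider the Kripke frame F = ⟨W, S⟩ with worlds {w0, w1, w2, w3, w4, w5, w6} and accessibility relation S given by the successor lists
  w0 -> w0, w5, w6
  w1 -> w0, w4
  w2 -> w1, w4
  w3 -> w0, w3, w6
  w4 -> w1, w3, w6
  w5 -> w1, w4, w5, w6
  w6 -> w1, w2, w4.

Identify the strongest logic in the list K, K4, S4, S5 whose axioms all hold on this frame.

K

Transitive (axiom 4): no — w0 S w5 and w5 S w1, but not w0 S w1.
Reflexive (axiom T): no — w1 is not related to itself.
Euclidean (axiom 5): no — w0 S w6 and w0 S w5, but not w6 S w5.
So F validates K; K4 would additionally require S to be transitive. The strongest is K.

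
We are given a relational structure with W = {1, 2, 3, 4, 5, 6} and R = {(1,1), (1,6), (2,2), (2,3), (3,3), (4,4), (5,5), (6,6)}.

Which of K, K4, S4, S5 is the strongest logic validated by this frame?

S4

Transitive (axiom 4): yes — every two-step R-path is closed by a direct edge.
Reflexive (axiom T): yes — every world is R-related to itself.
Euclidean (axiom 5): no — 1 R 6 and 1 R 1, but not 6 R 1.
So F validates K, K4, S4; S5 would additionally require R to be Euclidean. The strongest is S4.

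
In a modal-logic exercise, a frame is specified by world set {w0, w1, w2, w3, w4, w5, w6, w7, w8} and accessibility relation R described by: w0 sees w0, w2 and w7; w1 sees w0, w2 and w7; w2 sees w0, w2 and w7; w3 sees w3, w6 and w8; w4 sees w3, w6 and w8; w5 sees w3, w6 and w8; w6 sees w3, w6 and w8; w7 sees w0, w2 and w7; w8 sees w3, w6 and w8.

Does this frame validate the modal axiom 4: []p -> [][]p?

Yes

Axiom 4 corresponds to the accessibility relation being transitive.
Transitive: yes — every two-step R-path is closed by a direct edge.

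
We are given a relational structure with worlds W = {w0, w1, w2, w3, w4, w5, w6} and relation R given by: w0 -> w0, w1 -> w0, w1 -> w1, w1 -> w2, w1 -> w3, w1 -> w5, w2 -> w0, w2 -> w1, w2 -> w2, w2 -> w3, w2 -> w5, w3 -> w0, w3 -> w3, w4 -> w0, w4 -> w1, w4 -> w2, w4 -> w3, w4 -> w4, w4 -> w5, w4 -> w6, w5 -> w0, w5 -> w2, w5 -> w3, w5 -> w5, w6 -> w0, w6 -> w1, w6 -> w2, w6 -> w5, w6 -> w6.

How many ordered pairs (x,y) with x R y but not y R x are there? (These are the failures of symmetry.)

Enumerating: (w1,w0), (w1,w3), (w1,w5), (w2,w0), (w2,w3), (w3,w0), (w4,w0), (w4,w1), (w4,w2), (w4,w3), (w4,w5), (w4,w6), (w5,w0), (w5,w3), (w6,w0), (w6,w1), (w6,w2), (w6,w5).

18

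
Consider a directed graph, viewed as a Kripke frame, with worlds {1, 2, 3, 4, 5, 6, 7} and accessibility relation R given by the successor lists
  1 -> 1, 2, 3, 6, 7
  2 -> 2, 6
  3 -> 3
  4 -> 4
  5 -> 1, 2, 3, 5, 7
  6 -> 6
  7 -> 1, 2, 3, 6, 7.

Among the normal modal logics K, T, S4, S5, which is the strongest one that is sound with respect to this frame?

T

Reflexive (axiom T): yes — every world is R-related to itself.
Transitive (axiom 4): no — 5 R 1 and 1 R 6, but not 5 R 6.
Euclidean (axiom 5): no — 1 R 2 and 1 R 3, but not 2 R 3.
So F validates K, T; S4 would additionally require R to be transitive. The strongest is T.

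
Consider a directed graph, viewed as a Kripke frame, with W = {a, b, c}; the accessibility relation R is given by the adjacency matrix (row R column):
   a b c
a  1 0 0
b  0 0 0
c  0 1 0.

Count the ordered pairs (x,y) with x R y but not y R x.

Enumerating: (c,b).

1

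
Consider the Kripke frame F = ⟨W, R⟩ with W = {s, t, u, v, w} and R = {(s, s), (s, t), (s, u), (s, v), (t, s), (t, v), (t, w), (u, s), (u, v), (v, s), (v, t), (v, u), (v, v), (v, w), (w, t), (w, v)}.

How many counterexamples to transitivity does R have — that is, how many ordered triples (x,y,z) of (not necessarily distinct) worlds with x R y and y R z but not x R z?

17

Enumerating: (s,t,w), (s,v,w), (t,s,t), (t,s,u), (t,v,t), (t,v,u), (t,w,t), (u,s,t), (u,s,u), (u,v,t), (u,v,u), (u,v,w), (w,t,s), (w,t,w), (w,v,s), (w,v,u), (w,v,w).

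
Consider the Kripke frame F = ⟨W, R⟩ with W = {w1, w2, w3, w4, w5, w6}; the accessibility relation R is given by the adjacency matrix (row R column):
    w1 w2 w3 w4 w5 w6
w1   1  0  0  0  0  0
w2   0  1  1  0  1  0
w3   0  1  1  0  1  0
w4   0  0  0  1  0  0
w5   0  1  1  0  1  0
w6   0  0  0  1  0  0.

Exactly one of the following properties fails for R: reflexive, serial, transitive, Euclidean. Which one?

Reflexive: no — w6 is not related to itself.
Serial: yes — every world has a successor (e.g. w1 R w1).
Transitive: yes — every two-step R-path is closed by a direct edge.
Euclidean: yes — any two successors of a common world are R-related.
Only reflexive fails.

reflexive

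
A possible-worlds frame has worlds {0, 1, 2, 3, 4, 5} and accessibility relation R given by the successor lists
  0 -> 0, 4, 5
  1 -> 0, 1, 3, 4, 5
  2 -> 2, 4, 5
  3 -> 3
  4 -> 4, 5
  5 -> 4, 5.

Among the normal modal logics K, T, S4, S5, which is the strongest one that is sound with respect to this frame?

S4

Reflexive (axiom T): yes — every world is R-related to itself.
Transitive (axiom 4): yes — every two-step R-path is closed by a direct edge.
Euclidean (axiom 5): no — 1 R 0 and 1 R 3, but not 0 R 3.
So F validates K, T, S4; S5 would additionally require R to be Euclidean. The strongest is S4.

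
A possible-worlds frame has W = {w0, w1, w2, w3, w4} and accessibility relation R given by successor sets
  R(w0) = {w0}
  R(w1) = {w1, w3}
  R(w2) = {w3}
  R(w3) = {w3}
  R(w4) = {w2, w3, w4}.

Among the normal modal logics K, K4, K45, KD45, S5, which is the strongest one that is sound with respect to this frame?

Transitive (axiom 4): yes — every two-step R-path is closed by a direct edge.
Euclidean (axiom 5): no — w4 R w3 and w4 R w2, but not w3 R w2.
Serial (axiom D): yes — every world has a successor (e.g. w0 R w0).
Reflexive (axiom T): no — w2 is not related to itself.
So F validates K, K4; K45 would additionally require R to be Euclidean. The strongest is K4.

K4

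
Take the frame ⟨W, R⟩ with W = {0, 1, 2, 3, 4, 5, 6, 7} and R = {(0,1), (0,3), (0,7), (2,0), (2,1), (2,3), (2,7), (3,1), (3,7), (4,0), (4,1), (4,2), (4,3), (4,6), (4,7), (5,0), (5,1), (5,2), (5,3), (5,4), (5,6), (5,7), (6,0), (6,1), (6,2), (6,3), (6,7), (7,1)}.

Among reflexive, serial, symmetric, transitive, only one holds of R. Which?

Reflexive: no — 0 is not related to itself.
Serial: no — 1 has no R-successor.
Symmetric: no — 0 R 1 but not 1 R 0.
Transitive: yes — every two-step R-path is closed by a direct edge.
Only transitive holds.

transitive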